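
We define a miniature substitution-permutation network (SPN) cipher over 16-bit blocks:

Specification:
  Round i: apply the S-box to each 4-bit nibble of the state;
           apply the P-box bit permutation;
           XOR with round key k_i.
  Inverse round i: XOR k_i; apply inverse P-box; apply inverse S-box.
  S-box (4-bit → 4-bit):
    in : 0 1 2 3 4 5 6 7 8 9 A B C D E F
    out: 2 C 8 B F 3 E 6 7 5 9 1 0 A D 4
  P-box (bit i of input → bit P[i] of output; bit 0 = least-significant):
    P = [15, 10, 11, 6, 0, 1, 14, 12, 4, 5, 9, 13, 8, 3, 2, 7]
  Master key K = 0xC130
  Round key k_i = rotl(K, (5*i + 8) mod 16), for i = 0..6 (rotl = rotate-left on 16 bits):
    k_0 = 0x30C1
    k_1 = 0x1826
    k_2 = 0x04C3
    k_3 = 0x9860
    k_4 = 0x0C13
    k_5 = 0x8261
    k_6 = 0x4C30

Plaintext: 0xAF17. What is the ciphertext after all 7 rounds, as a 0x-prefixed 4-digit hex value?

0xE31E

s_0 = plaintext = 0xAF17
s_1 = Round(s_0, k_0) = 0x6F41
s_2 = Round(s_1, k_1) = 0x42E9
s_3 = Round(s_2, k_2) = 0xFD4E
s_4 = Round(s_3, k_3) = 0x6007
s_5 = Round(s_4, k_4) = 0x00BD
s_6 = Round(s_5, k_5) = 0x8608
s_7 = Round(s_6, k_6) = 0xE31E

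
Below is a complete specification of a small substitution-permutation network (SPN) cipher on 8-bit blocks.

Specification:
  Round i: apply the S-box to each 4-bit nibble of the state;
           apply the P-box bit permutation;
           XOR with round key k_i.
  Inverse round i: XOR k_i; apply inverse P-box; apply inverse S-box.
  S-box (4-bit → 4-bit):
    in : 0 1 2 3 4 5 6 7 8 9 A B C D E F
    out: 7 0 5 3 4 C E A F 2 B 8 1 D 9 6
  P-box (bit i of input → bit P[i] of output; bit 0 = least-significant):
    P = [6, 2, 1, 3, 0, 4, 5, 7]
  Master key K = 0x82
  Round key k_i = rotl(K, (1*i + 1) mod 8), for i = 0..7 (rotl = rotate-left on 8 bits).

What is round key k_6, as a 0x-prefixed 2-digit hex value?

K = 0x82
k_0 = rotl(K, (1*0+1) mod 8) = rotl(K, 1) = 0x05
k_1 = rotl(K, (1*1+1) mod 8) = rotl(K, 2) = 0x0A
k_2 = rotl(K, (1*2+1) mod 8) = rotl(K, 3) = 0x14
k_3 = rotl(K, (1*3+1) mod 8) = rotl(K, 4) = 0x28
k_4 = rotl(K, (1*4+1) mod 8) = rotl(K, 5) = 0x50
k_5 = rotl(K, (1*5+1) mod 8) = rotl(K, 6) = 0xA0
k_6 = rotl(K, (1*6+1) mod 8) = rotl(K, 7) = 0x41

0x41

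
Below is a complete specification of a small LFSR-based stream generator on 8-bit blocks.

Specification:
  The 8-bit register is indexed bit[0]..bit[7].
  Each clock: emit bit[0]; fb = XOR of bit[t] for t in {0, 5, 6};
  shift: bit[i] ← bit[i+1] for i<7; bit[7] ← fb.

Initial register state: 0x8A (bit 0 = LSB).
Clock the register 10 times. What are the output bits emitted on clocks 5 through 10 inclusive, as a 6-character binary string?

reg_0 = 0x8A
clock 1: out=0, reg = 0x45
clock 2: out=1, reg = 0x22
clock 3: out=0, reg = 0x91
clock 4: out=1, reg = 0xC8
clock 5: out=0, reg = 0xE4
clock 6: out=0, reg = 0x72
clock 7: out=0, reg = 0x39
clock 8: out=1, reg = 0x1C
clock 9: out=0, reg = 0x0E
clock 10: out=0, reg = 0x07

000100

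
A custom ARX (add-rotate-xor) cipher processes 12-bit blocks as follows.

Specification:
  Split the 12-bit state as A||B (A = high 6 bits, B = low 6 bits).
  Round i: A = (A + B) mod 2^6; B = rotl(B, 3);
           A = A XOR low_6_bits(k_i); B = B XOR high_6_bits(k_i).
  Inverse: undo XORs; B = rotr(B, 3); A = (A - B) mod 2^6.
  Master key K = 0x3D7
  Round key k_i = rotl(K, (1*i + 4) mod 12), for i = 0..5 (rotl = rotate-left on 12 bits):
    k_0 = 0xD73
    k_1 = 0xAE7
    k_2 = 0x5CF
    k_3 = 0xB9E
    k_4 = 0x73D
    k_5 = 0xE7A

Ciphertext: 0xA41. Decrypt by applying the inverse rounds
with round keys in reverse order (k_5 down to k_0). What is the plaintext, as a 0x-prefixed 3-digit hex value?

s_0 = ciphertext = 0xA41
s_1 = InvRound(s_0, k_5) = 0x307
s_2 = InvRound(s_1, k_4) = 0x59B
s_3 = InvRound(s_2, k_3) = 0x6AE
s_4 = InvRound(s_3, k_2) = 0x18F
s_5 = InvRound(s_4, k_1) = 0xF64
s_6 = InvRound(s_5, k_0) = 0x10A

0x10A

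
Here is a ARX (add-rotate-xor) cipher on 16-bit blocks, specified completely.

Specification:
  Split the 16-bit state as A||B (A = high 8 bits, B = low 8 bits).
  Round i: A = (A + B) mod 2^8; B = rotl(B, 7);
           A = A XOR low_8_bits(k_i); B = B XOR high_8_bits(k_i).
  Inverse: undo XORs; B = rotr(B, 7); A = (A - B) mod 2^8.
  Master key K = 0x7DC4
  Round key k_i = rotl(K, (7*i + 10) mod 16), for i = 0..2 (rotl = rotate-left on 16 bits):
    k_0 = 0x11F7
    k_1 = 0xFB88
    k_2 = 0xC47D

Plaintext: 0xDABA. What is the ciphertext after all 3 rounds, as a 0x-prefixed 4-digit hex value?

s_0 = plaintext = 0xDABA
s_1 = Round(s_0, k_0) = 0x634C
s_2 = Round(s_1, k_1) = 0x27DD
s_3 = Round(s_2, k_2) = 0x792A

0x792A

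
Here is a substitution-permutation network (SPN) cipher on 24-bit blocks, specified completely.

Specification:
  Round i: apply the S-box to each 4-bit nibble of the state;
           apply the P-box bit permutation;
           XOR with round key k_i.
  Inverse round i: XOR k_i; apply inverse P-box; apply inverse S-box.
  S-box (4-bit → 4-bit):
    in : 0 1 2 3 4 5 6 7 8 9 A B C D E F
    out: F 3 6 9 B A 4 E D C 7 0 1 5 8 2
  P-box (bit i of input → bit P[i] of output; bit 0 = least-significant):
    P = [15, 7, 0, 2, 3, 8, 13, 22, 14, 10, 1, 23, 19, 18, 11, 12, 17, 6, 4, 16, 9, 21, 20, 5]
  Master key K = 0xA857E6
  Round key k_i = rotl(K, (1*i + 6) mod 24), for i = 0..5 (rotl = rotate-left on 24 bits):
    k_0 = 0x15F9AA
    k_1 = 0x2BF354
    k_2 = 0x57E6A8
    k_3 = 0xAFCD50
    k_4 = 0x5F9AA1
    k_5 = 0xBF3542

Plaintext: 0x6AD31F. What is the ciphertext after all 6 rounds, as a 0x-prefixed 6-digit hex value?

s_0 = plaintext = 0x6AD31F
s_1 = Round(s_0, k_0) = 0x8FB072
s_2 = Round(s_1, k_1) = 0xFB94B7
s_3 = Round(s_2, k_2) = 0xF7BA2D
s_4 = Round(s_3, k_3) = 0x8E2803
s_5 = Round(s_4, k_4) = 0x8A718F
s_6 = Round(s_5, k_5) = 0xE94BBA

0xE94BBA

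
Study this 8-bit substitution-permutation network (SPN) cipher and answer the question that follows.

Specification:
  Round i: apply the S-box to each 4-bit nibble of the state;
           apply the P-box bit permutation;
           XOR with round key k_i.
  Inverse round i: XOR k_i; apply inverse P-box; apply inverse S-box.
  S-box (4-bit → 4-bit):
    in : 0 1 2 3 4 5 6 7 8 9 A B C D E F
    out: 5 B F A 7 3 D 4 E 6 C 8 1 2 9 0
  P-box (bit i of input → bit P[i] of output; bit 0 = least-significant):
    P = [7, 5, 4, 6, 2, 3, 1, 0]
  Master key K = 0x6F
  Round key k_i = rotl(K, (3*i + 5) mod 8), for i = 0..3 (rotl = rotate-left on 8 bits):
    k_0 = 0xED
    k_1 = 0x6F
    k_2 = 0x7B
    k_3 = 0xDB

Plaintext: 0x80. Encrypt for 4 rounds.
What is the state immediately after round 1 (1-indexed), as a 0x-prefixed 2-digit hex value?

0x76

s_0 = plaintext = 0x80
s_1 = Round(s_0, k_0) = 0x76
s_2 = Round(s_1, k_1) = 0xBD
s_3 = Round(s_2, k_2) = 0x5A
s_4 = Round(s_3, k_3) = 0x87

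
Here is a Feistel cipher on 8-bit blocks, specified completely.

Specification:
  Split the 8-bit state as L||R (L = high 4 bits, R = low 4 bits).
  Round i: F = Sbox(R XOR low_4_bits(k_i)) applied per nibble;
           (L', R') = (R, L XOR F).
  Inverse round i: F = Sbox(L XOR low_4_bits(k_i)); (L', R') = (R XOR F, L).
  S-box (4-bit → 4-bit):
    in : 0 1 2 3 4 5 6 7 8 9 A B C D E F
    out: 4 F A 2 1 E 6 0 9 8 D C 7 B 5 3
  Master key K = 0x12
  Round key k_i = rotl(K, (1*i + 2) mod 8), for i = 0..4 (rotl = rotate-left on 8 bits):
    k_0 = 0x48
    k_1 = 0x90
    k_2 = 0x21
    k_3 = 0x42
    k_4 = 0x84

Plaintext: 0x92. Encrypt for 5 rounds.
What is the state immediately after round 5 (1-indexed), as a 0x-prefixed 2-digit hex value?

s_0 = plaintext = 0x92
s_1 = Round(s_0, k_0) = 0x24
s_2 = Round(s_1, k_1) = 0x43
s_3 = Round(s_2, k_2) = 0x3E
s_4 = Round(s_3, k_3) = 0xE4
s_5 = Round(s_4, k_4) = 0x4A

0x4A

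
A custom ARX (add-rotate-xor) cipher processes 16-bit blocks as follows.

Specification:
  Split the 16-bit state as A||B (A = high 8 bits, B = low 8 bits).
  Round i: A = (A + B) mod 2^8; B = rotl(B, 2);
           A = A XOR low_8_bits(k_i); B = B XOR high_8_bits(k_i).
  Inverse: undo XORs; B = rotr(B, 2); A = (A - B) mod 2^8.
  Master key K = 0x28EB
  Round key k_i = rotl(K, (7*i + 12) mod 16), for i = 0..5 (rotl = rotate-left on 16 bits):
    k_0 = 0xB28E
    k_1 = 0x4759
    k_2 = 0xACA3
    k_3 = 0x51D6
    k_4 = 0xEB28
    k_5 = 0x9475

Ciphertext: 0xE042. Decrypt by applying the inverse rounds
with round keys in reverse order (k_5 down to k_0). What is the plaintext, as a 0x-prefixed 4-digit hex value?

0xEDAC

s_0 = ciphertext = 0xE042
s_1 = InvRound(s_0, k_5) = 0xE0B5
s_2 = InvRound(s_1, k_4) = 0x3197
s_3 = InvRound(s_2, k_3) = 0x36B1
s_4 = InvRound(s_3, k_2) = 0x4E47
s_5 = InvRound(s_4, k_1) = 0x1700
s_6 = InvRound(s_5, k_0) = 0xEDAC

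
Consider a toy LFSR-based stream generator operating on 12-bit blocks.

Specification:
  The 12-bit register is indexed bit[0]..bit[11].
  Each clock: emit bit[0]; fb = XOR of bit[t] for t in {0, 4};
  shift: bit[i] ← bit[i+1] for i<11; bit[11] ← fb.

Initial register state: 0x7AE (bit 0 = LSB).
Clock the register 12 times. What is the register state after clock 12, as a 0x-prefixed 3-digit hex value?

reg_0 = 0x7AE
clock 1: out=0, reg = 0x3D7
clock 2: out=1, reg = 0x1EB
clock 3: out=1, reg = 0x8F5
clock 4: out=1, reg = 0x47A
clock 5: out=0, reg = 0xA3D
clock 6: out=1, reg = 0x51E
clock 7: out=0, reg = 0xA8F
clock 8: out=1, reg = 0xD47
clock 9: out=1, reg = 0xEA3
clock 10: out=1, reg = 0xF51
clock 11: out=1, reg = 0x7A8
clock 12: out=0, reg = 0x3D4

0x3D4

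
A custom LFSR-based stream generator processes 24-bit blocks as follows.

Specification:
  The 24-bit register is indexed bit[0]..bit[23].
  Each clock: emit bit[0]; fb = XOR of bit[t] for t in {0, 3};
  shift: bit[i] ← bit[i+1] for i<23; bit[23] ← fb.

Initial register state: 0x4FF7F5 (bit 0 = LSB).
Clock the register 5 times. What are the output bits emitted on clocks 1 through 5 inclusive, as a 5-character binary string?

10101

reg_0 = 0x4FF7F5
clock 1: out=1, reg = 0xA7FBFA
clock 2: out=0, reg = 0xD3FDFD
clock 3: out=1, reg = 0x69FEFE
clock 4: out=0, reg = 0xB4FF7F
clock 5: out=1, reg = 0x5A7FBF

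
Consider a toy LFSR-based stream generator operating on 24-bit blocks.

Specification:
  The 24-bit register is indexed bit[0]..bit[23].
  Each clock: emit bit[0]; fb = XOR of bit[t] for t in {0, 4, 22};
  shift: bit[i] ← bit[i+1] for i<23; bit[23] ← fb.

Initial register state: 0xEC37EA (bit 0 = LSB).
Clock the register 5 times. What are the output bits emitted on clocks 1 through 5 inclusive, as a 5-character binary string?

01010

reg_0 = 0xEC37EA
clock 1: out=0, reg = 0xF61BF5
clock 2: out=1, reg = 0xFB0DFA
clock 3: out=0, reg = 0x7D86FD
clock 4: out=1, reg = 0xBEC37E
clock 5: out=0, reg = 0xDF61BF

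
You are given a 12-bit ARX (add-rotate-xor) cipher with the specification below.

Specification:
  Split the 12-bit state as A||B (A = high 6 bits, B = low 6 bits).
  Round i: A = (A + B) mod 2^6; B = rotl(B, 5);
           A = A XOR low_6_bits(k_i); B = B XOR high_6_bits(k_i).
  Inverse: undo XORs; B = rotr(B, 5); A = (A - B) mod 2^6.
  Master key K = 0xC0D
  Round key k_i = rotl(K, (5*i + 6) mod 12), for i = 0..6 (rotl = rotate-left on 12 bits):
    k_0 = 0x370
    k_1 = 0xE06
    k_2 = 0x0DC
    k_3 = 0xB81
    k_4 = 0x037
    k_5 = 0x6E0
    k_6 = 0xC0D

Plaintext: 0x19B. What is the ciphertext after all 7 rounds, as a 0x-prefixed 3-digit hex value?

s_0 = plaintext = 0x19B
s_1 = Round(s_0, k_0) = 0x460
s_2 = Round(s_1, k_1) = 0xDE8
s_3 = Round(s_2, k_2) = 0x0D7
s_4 = Round(s_3, k_3) = 0x6C5
s_5 = Round(s_4, k_4) = 0x5E2
s_6 = Round(s_5, k_5) = 0x64A
s_7 = Round(s_6, k_6) = 0xBB5

0xBB5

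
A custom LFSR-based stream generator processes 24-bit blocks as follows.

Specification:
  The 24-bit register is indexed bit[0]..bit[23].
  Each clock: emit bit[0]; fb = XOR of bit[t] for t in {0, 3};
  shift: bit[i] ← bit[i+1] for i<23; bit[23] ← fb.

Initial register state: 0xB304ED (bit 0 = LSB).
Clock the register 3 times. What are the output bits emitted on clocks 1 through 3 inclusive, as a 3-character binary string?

reg_0 = 0xB304ED
clock 1: out=1, reg = 0x598276
clock 2: out=0, reg = 0x2CC13B
clock 3: out=1, reg = 0x16609D

101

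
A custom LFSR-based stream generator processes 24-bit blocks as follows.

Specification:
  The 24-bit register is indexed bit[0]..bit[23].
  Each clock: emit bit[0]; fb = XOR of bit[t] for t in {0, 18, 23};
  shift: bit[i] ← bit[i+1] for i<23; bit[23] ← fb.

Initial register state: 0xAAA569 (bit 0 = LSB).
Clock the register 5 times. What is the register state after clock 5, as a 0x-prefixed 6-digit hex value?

0xF5552B

reg_0 = 0xAAA569
clock 1: out=1, reg = 0x5552B4
clock 2: out=0, reg = 0xAAA95A
clock 3: out=0, reg = 0xD554AD
clock 4: out=1, reg = 0xEAAA56
clock 5: out=0, reg = 0xF5552B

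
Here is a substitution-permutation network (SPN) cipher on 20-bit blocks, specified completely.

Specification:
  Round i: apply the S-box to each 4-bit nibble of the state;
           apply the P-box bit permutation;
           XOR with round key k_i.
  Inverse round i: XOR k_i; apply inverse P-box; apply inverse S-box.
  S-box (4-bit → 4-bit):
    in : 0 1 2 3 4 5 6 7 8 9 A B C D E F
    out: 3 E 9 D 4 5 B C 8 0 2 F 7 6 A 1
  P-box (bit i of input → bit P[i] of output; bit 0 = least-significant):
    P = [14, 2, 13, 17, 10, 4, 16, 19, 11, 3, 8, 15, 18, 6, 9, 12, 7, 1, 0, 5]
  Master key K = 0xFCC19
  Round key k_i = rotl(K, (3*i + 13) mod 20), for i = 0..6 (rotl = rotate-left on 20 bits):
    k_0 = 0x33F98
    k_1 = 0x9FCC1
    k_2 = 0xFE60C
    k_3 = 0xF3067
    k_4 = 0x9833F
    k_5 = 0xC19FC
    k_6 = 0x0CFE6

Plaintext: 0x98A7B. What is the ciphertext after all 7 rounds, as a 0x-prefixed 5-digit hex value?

0x1983D

s_0 = plaintext = 0x98A7B
s_1 = Round(s_0, k_0) = 0x84F94
s_2 = Round(s_1, k_1) = 0x9D6E1
s_3 = Round(s_2, k_2) = 0x54C50
s_4 = Round(s_3, k_3) = 0xE7FEA
s_5 = Round(s_4, k_4) = 0x19909
s_6 = Round(s_5, k_5) = 0xC1DCF
s_7 = Round(s_6, k_6) = 0x1983D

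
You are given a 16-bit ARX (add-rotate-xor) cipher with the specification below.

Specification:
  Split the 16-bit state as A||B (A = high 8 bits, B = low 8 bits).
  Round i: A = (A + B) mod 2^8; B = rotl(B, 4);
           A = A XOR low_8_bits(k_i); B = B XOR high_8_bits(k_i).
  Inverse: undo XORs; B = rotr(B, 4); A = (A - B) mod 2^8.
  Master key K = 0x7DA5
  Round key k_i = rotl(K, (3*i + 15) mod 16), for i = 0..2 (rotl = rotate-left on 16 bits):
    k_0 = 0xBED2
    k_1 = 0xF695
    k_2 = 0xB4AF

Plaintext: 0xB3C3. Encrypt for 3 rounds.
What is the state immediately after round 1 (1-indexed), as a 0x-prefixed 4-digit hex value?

s_0 = plaintext = 0xB3C3
s_1 = Round(s_0, k_0) = 0xA482
s_2 = Round(s_1, k_1) = 0xB3DE
s_3 = Round(s_2, k_2) = 0x3E59

0xA482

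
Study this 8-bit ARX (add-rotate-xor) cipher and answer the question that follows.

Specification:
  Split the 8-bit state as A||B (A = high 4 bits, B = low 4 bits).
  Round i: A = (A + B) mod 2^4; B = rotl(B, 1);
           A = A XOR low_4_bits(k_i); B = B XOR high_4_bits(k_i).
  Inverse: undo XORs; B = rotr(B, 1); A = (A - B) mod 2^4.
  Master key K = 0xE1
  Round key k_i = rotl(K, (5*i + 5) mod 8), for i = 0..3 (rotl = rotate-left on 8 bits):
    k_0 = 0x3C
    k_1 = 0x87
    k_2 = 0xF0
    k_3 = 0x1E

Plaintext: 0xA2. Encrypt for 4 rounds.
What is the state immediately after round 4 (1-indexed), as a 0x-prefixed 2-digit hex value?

0x77

s_0 = plaintext = 0xA2
s_1 = Round(s_0, k_0) = 0x07
s_2 = Round(s_1, k_1) = 0x06
s_3 = Round(s_2, k_2) = 0x63
s_4 = Round(s_3, k_3) = 0x77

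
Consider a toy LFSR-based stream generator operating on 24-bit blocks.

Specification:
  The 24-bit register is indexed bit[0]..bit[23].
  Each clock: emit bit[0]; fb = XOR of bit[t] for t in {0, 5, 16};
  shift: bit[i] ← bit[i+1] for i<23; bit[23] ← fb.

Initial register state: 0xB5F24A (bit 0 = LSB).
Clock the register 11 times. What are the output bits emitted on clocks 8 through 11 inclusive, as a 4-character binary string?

0010

reg_0 = 0xB5F24A
clock 1: out=0, reg = 0xDAF925
clock 2: out=1, reg = 0x6D7C92
clock 3: out=0, reg = 0xB6BE49
clock 4: out=1, reg = 0xDB5F24
clock 5: out=0, reg = 0x6DAF92
clock 6: out=0, reg = 0xB6D7C9
clock 7: out=1, reg = 0xDB6BE4
clock 8: out=0, reg = 0x6DB5F2
clock 9: out=0, reg = 0x36DAF9
clock 10: out=1, reg = 0x1B6D7C
clock 11: out=0, reg = 0x0DB6BE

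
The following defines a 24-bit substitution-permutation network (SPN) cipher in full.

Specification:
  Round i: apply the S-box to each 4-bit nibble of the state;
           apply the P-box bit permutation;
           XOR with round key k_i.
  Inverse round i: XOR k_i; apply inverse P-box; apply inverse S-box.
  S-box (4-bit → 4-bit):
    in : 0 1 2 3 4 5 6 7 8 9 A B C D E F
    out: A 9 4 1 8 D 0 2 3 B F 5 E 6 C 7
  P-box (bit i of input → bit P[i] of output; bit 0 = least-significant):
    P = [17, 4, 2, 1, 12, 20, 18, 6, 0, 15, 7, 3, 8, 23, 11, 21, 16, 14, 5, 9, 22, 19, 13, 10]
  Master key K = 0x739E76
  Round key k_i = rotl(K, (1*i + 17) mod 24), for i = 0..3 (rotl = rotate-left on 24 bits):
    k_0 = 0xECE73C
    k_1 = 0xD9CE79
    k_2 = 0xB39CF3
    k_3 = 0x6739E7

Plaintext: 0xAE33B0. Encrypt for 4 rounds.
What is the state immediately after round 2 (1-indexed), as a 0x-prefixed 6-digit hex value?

0x032025

s_0 = plaintext = 0xAE33B0
s_1 = Round(s_0, k_0) = 0xA0D00F
s_2 = Round(s_1, k_1) = 0x032025
s_3 = Round(s_2, k_2) = 0xBC10FD
s_4 = Round(s_3, k_3) = 0x13CADB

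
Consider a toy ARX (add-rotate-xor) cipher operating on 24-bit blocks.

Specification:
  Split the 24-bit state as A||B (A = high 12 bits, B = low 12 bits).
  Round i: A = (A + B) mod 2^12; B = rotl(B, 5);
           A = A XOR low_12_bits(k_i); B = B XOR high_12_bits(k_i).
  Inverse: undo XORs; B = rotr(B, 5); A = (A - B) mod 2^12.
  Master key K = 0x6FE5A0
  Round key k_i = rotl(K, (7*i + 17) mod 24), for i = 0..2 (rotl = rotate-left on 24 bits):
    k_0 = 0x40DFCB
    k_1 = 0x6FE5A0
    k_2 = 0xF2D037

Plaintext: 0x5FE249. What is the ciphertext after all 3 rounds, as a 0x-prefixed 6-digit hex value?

s_0 = plaintext = 0x5FE249
s_1 = Round(s_0, k_0) = 0x78CD29
s_2 = Round(s_1, k_1) = 0x1153C4
s_3 = Round(s_2, k_2) = 0x4EE7AA

0x4EE7AA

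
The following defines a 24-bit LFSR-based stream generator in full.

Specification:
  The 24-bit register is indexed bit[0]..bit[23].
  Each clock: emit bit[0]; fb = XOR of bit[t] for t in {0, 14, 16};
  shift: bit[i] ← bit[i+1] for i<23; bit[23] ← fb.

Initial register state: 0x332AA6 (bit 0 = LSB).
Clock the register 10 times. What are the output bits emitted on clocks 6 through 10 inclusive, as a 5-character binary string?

reg_0 = 0x332AA6
clock 1: out=0, reg = 0x999553
clock 2: out=1, reg = 0x4CCAA9
clock 3: out=1, reg = 0x266554
clock 4: out=0, reg = 0x9332AA
clock 5: out=0, reg = 0xC99955
clock 6: out=1, reg = 0x64CCAA
clock 7: out=0, reg = 0xB26655
clock 8: out=1, reg = 0x59332A
clock 9: out=0, reg = 0xAC9995
clock 10: out=1, reg = 0xD64CCA

10101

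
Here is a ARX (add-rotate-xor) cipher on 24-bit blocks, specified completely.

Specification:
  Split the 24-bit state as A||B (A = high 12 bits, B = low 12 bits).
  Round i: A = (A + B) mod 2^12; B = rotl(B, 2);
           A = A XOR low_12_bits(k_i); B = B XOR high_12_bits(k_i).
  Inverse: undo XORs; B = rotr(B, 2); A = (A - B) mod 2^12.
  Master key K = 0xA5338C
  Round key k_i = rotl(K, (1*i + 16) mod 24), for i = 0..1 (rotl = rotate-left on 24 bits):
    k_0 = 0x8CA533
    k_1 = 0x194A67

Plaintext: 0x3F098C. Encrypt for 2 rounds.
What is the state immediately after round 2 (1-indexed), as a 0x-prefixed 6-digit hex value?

s_0 = plaintext = 0x3F098C
s_1 = Round(s_0, k_0) = 0x84FEF8
s_2 = Round(s_1, k_1) = 0xD20A77

0xD20A77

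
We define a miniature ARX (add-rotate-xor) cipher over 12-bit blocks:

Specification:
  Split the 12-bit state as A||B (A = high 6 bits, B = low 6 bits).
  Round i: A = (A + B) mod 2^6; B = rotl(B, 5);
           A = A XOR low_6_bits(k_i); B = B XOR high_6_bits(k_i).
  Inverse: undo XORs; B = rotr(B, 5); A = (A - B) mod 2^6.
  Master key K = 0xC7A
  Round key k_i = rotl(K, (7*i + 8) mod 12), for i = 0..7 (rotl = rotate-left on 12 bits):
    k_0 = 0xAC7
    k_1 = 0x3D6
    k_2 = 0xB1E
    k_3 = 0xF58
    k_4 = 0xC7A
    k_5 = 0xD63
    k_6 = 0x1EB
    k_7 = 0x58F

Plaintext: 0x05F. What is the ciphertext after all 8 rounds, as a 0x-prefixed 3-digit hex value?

s_0 = plaintext = 0x05F
s_1 = Round(s_0, k_0) = 0x9C4
s_2 = Round(s_1, k_1) = 0xF4D
s_3 = Round(s_2, k_2) = 0x50A
s_4 = Round(s_3, k_3) = 0x1B8
s_5 = Round(s_4, k_4) = 0x12D
s_6 = Round(s_5, k_5) = 0x483
s_7 = Round(s_6, k_6) = 0xFA6
s_8 = Round(s_7, k_7) = 0xAC5

0xAC5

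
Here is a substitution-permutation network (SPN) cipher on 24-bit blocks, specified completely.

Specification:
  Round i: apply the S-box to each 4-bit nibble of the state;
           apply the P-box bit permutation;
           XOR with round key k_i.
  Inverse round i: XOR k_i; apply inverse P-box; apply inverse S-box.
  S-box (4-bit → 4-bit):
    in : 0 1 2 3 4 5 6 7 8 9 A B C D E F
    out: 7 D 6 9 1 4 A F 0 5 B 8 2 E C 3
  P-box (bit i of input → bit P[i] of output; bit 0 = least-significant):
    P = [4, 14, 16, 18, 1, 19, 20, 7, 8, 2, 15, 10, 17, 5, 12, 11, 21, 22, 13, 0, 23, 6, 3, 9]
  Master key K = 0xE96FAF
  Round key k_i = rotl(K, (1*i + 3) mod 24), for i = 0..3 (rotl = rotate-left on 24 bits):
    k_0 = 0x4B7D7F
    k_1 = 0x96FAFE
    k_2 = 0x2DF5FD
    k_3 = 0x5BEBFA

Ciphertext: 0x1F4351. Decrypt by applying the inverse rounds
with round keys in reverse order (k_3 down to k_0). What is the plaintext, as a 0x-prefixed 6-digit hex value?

0x18E3F5

s_0 = ciphertext = 0x1F4351
s_1 = InvRound(s_0, k_3) = 0x5D653B
s_2 = InvRound(s_1, k_2) = 0xCF5218
s_3 = InvRound(s_2, k_1) = 0xC26275
s_4 = InvRound(s_3, k_0) = 0x18E3F5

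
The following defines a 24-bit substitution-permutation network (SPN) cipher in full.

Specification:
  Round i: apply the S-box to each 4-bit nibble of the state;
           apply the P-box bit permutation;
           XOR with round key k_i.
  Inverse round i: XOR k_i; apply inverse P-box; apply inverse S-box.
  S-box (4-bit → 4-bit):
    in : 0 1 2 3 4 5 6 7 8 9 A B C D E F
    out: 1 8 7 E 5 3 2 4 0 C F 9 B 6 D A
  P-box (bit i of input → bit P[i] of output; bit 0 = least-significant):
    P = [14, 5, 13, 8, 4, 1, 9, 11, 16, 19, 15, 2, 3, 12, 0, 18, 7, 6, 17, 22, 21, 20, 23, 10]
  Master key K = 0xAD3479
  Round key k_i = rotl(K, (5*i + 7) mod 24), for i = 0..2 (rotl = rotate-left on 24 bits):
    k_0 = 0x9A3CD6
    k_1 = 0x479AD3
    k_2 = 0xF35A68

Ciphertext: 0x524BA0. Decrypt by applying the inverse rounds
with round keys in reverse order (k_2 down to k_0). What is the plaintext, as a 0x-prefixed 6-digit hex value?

0x6DFEA3

s_0 = ciphertext = 0x524BA0
s_1 = InvRound(s_0, k_2) = 0x455081
s_2 = InvRound(s_1, k_1) = 0x8D87A0
s_3 = InvRound(s_2, k_0) = 0x6DFEA3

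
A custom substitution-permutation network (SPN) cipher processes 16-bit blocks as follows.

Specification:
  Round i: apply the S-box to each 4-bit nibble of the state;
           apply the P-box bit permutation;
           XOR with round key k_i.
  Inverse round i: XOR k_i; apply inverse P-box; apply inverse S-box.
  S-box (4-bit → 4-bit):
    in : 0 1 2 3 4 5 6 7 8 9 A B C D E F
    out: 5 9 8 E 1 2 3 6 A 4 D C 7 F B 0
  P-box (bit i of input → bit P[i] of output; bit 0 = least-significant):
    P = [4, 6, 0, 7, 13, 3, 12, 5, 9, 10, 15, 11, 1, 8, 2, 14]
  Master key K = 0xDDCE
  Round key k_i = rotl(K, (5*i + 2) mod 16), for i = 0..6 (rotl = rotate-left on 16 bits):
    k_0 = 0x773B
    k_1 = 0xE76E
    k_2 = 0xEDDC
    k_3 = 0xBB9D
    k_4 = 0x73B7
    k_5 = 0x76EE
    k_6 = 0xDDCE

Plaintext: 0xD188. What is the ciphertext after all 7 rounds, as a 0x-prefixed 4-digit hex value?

0x8D2A

s_0 = plaintext = 0xD188
s_1 = Round(s_0, k_0) = 0x3CD5
s_2 = Round(s_1, k_1) = 0x1002
s_3 = Round(s_2, k_2) = 0x1F5E
s_4 = Round(s_3, k_3) = 0xFB47
s_5 = Round(s_4, k_4) = 0xDBF6
s_6 = Round(s_5, k_5) = 0xBFB8
s_7 = Round(s_6, k_6) = 0x8D2A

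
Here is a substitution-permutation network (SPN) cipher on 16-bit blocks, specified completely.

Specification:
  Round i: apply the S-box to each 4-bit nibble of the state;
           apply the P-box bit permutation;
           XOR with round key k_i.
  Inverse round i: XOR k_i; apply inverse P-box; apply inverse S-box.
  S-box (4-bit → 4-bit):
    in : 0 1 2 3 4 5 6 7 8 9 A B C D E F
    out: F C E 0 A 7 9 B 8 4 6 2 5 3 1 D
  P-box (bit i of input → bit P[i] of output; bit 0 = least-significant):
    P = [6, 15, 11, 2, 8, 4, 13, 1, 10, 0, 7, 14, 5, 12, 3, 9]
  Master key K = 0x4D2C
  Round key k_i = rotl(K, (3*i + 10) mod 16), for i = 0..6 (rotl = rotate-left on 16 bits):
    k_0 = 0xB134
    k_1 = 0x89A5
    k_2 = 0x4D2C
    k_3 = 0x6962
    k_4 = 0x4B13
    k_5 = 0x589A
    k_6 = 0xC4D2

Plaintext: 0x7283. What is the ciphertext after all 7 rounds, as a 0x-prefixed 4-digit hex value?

s_0 = plaintext = 0x7283
s_1 = Round(s_0, k_0) = 0xE397
s_2 = Round(s_1, k_1) = 0x29C1
s_3 = Round(s_2, k_2) = 0x76A0
s_4 = Round(s_3, k_3) = 0x9716
s_5 = Round(s_4, k_4) = 0x2F5C
s_6 = Round(s_5, k_5) = 0x2742
s_7 = Round(s_6, k_6) = 0x1ACD

0x1ACD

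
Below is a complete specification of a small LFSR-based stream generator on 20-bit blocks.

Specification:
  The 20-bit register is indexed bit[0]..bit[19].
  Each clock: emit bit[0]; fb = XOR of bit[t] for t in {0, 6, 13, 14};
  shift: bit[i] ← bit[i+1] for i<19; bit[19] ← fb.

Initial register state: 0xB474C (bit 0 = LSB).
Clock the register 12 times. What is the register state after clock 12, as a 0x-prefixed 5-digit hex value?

0x0A6B4

reg_0 = 0xB474C
clock 1: out=0, reg = 0x5A3A6
clock 2: out=0, reg = 0xAD1D3
clock 3: out=1, reg = 0xD68E9
clock 4: out=1, reg = 0x6B474
clock 5: out=0, reg = 0x35A3A
clock 6: out=0, reg = 0x9AD1D
clock 7: out=1, reg = 0x4D68E
clock 8: out=0, reg = 0xA6B47
clock 9: out=1, reg = 0x535A3
clock 10: out=1, reg = 0x29AD1
clock 11: out=1, reg = 0x14D68
clock 12: out=0, reg = 0x0A6B4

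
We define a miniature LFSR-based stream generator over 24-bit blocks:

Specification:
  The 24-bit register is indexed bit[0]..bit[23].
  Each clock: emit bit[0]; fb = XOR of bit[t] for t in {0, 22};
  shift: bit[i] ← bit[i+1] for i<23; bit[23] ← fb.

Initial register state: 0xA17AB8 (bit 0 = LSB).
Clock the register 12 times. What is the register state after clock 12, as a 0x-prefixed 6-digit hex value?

0x772A17

reg_0 = 0xA17AB8
clock 1: out=0, reg = 0x50BD5C
clock 2: out=0, reg = 0xA85EAE
clock 3: out=0, reg = 0x542F57
clock 4: out=1, reg = 0x2A17AB
clock 5: out=1, reg = 0x950BD5
clock 6: out=1, reg = 0xCA85EA
clock 7: out=0, reg = 0xE542F5
clock 8: out=1, reg = 0x72A17A
clock 9: out=0, reg = 0xB950BD
clock 10: out=1, reg = 0xDCA85E
clock 11: out=0, reg = 0xEE542F
clock 12: out=1, reg = 0x772A17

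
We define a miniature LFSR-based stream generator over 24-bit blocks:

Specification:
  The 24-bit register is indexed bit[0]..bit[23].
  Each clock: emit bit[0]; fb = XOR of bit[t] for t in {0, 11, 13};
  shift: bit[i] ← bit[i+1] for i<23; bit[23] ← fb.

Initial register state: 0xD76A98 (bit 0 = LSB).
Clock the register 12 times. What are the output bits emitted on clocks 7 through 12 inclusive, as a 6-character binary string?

reg_0 = 0xD76A98
clock 1: out=0, reg = 0x6BB54C
clock 2: out=0, reg = 0xB5DAA6
clock 3: out=0, reg = 0xDAED53
clock 4: out=1, reg = 0xED76A9
clock 5: out=1, reg = 0x76BB54
clock 6: out=0, reg = 0x3B5DAA
clock 7: out=0, reg = 0x9DAED5
clock 8: out=1, reg = 0xCED76A
clock 9: out=0, reg = 0x676BB5
clock 10: out=1, reg = 0xB3B5DA
clock 11: out=0, reg = 0xD9DAED
clock 12: out=1, reg = 0x6CED76

010101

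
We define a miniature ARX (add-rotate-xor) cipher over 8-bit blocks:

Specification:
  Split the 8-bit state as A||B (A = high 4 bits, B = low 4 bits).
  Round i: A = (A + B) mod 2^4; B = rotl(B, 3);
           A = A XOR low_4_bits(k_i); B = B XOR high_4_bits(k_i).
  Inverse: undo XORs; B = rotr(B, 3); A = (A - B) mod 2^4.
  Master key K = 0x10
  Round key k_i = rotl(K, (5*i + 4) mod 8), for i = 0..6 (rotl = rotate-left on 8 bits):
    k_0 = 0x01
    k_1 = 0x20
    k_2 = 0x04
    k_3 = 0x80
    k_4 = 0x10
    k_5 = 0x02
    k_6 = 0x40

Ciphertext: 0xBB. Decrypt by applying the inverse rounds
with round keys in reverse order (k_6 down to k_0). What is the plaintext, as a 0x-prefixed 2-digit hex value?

0xBD

s_0 = ciphertext = 0xBB
s_1 = InvRound(s_0, k_6) = 0xCF
s_2 = InvRound(s_1, k_5) = 0xFF
s_3 = InvRound(s_2, k_4) = 0x2D
s_4 = InvRound(s_3, k_3) = 0x8A
s_5 = InvRound(s_4, k_2) = 0x75
s_6 = InvRound(s_5, k_1) = 0x9E
s_7 = InvRound(s_6, k_0) = 0xBD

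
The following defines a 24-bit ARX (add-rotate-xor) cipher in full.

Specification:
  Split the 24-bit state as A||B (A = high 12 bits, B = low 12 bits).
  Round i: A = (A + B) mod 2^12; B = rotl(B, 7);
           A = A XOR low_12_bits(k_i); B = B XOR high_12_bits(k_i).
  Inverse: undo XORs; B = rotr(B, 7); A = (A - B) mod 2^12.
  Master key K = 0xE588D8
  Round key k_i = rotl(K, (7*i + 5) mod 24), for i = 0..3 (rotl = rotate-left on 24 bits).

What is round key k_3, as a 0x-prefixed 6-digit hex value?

0x962363

K = 0xE588D8
k_0 = rotl(K, (7*0+5) mod 24) = rotl(K, 5) = 0xB11B1C
k_1 = rotl(K, (7*1+5) mod 24) = rotl(K, 12) = 0x8D8E58
k_2 = rotl(K, (7*2+5) mod 24) = rotl(K, 19) = 0xC72C46
k_3 = rotl(K, (7*3+5) mod 24) = rotl(K, 2) = 0x962363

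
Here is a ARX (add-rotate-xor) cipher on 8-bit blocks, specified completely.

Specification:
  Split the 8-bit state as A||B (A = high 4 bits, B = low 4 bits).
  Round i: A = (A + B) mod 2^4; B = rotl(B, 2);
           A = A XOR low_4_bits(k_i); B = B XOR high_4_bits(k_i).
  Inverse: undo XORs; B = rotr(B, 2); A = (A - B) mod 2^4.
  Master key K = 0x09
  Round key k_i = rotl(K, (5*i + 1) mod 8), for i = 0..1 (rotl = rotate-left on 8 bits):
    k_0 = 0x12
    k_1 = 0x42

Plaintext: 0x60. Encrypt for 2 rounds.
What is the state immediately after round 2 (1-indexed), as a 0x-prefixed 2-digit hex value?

0x70

s_0 = plaintext = 0x60
s_1 = Round(s_0, k_0) = 0x41
s_2 = Round(s_1, k_1) = 0x70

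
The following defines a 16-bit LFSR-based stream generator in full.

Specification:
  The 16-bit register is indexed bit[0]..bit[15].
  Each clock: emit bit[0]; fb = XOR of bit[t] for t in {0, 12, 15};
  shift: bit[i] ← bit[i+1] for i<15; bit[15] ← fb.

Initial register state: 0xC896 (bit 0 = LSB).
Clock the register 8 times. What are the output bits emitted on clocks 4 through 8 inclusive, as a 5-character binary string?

reg_0 = 0xC896
clock 1: out=0, reg = 0xE44B
clock 2: out=1, reg = 0x7225
clock 3: out=1, reg = 0x3912
clock 4: out=0, reg = 0x9C89
clock 5: out=1, reg = 0xCE44
clock 6: out=0, reg = 0xE722
clock 7: out=0, reg = 0xF391
clock 8: out=1, reg = 0xF9C8

01001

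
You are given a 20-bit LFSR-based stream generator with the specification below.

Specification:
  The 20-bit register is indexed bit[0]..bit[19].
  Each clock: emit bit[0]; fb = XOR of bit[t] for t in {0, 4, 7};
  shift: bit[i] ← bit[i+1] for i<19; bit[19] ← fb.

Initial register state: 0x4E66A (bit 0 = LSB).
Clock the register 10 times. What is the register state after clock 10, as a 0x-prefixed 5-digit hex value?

reg_0 = 0x4E66A
clock 1: out=0, reg = 0x27335
clock 2: out=1, reg = 0x1399A
clock 3: out=0, reg = 0x09CCD
clock 4: out=1, reg = 0x04E66
clock 5: out=0, reg = 0x02733
clock 6: out=1, reg = 0x01399
clock 7: out=1, reg = 0x809CC
clock 8: out=0, reg = 0xC04E6
clock 9: out=0, reg = 0xE0273
clock 10: out=1, reg = 0x70139

0x70139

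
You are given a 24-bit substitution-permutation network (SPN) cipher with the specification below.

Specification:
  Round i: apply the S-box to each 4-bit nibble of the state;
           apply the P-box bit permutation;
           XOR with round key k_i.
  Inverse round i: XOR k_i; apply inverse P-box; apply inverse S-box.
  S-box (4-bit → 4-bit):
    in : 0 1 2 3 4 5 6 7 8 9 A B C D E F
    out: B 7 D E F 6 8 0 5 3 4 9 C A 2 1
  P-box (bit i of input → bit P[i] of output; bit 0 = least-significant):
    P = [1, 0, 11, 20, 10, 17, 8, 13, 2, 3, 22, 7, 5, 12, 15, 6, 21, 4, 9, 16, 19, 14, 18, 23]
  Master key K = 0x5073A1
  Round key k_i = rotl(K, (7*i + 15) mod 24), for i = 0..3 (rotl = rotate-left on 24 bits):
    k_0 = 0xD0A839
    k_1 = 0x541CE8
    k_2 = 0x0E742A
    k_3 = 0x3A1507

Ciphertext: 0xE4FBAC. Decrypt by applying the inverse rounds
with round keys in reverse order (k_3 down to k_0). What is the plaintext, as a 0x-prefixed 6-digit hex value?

s_0 = ciphertext = 0xE4FBAC
s_1 = InvRound(s_0, k_3) = 0x4A8304
s_2 = InvRound(s_1, k_2) = 0x5A112F
s_3 = InvRound(s_2, k_1) = 0x876B11
s_4 = InvRound(s_3, k_0) = 0x5C8556

0x5C8556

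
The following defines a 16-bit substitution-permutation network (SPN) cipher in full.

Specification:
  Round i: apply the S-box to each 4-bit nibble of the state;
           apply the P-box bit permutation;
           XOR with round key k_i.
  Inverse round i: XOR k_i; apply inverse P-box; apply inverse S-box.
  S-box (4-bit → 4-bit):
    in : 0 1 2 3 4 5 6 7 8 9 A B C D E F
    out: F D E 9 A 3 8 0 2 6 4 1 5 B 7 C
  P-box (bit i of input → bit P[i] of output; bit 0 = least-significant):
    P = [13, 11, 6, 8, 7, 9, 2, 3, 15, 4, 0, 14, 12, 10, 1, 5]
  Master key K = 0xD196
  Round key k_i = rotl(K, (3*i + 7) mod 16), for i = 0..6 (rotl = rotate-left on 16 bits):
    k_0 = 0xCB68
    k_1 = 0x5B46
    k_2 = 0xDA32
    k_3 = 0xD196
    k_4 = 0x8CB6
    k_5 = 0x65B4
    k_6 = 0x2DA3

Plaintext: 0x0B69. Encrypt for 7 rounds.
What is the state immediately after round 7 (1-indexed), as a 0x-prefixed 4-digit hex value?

s_0 = plaintext = 0x0B69
s_1 = Round(s_0, k_0) = 0x5702
s_2 = Round(s_1, k_1) = 0x448A
s_3 = Round(s_2, k_2) = 0x9C42
s_4 = Round(s_3, k_3) = 0x5EDD
s_5 = Round(s_4, k_4) = 0x332F
s_6 = Round(s_5, k_5) = 0xB6D8
s_7 = Round(s_6, k_6) = 0x772B

0x772B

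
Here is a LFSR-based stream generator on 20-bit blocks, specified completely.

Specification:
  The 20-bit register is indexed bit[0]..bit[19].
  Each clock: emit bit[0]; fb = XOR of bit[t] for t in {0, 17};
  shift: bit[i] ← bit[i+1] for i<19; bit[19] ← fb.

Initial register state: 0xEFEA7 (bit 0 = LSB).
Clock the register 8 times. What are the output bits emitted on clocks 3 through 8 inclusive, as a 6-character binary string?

reg_0 = 0xEFEA7
clock 1: out=1, reg = 0x77F53
clock 2: out=1, reg = 0x3BFA9
clock 3: out=1, reg = 0x1DFD4
clock 4: out=0, reg = 0x0EFEA
clock 5: out=0, reg = 0x077F5
clock 6: out=1, reg = 0x83BFA
clock 7: out=0, reg = 0x41DFD
clock 8: out=1, reg = 0xA0EFE

100101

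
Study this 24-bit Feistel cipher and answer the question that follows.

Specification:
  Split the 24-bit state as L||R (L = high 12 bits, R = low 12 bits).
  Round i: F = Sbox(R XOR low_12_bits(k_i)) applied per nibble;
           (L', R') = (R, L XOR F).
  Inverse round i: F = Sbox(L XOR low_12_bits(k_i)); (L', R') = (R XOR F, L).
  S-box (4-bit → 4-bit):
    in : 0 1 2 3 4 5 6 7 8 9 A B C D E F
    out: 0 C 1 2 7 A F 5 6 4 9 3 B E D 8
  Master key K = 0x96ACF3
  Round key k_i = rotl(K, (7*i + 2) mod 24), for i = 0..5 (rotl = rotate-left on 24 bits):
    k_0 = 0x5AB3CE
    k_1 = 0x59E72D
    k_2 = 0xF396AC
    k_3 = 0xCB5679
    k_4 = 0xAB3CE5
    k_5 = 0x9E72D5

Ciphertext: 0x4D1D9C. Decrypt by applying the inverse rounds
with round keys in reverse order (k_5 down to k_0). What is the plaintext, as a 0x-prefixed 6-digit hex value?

0x0F7059

s_0 = ciphertext = 0x4D1D9C
s_1 = InvRound(s_0, k_5) = 0x29B4D1
s_2 = InvRound(s_1, k_4) = 0x98C29B
s_3 = InvRound(s_2, k_3) = 0xA1198C
s_4 = InvRound(s_3, k_2) = 0x2B2A11
s_5 = InvRound(s_4, k_1) = 0x0592B2
s_6 = InvRound(s_5, k_0) = 0x0F7059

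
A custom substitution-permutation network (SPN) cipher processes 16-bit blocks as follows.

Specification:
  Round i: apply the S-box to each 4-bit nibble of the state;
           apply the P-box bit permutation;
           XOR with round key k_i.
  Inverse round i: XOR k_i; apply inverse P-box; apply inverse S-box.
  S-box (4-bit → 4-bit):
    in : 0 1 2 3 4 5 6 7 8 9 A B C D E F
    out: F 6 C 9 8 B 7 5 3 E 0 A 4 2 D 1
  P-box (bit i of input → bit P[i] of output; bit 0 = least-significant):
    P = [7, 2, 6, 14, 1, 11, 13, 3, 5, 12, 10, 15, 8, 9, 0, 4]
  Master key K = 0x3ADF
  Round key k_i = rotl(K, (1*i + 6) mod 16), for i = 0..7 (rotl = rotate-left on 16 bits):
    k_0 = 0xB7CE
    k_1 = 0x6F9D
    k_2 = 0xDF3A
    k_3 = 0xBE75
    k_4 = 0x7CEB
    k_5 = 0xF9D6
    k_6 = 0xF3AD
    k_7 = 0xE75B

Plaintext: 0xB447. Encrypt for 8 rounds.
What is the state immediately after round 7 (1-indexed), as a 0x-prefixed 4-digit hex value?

0x2F40

s_0 = plaintext = 0xB447
s_1 = Round(s_0, k_0) = 0x3516
s_2 = Round(s_1, k_1) = 0xD669
s_3 = Round(s_2, k_2) = 0xA15C
s_4 = Round(s_3, k_3) = 0xA23F
s_5 = Round(s_4, k_4) = 0xF861
s_6 = Round(s_5, k_5) = 0xC0B0
s_7 = Round(s_6, k_6) = 0x2F40
s_8 = Round(s_7, k_7) = 0xA7A6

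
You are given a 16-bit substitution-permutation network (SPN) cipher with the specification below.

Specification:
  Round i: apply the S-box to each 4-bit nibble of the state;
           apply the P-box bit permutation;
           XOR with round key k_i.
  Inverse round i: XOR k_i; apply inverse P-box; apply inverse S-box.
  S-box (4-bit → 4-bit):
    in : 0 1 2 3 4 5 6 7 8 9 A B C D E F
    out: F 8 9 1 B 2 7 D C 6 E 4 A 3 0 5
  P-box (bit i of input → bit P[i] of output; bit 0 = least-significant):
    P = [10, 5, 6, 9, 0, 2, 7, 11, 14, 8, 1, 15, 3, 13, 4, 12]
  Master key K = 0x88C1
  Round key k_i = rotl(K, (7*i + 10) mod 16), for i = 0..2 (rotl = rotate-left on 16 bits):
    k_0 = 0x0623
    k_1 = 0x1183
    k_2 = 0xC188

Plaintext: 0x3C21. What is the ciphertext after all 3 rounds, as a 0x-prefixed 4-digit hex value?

s_0 = plaintext = 0x3C21
s_1 = Round(s_0, k_0) = 0x8D2A
s_2 = Round(s_1, k_1) = 0x4AF2
s_3 = Round(s_2, k_2) = 0x7603

0x7603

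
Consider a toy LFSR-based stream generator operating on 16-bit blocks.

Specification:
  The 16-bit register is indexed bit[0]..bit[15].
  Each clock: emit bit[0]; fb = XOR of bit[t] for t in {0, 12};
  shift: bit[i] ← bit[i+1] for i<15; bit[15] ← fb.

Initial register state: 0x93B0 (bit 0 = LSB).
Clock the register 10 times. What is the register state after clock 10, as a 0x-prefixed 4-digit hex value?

0x4A64

reg_0 = 0x93B0
clock 1: out=0, reg = 0xC9D8
clock 2: out=0, reg = 0x64EC
clock 3: out=0, reg = 0x3276
clock 4: out=0, reg = 0x993B
clock 5: out=1, reg = 0x4C9D
clock 6: out=1, reg = 0xA64E
clock 7: out=0, reg = 0x5327
clock 8: out=1, reg = 0x2993
clock 9: out=1, reg = 0x94C9
clock 10: out=1, reg = 0x4A64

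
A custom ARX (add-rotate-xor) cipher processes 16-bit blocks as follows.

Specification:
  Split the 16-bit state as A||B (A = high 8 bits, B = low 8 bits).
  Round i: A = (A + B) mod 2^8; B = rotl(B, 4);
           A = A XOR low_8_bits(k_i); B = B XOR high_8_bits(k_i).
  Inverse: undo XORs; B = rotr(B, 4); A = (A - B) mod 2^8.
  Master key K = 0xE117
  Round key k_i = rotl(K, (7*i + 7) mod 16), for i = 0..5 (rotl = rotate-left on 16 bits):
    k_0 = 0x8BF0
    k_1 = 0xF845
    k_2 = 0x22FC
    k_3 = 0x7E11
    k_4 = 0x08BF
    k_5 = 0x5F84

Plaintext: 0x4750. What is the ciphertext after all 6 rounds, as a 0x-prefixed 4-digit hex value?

0x7593

s_0 = plaintext = 0x4750
s_1 = Round(s_0, k_0) = 0x678E
s_2 = Round(s_1, k_1) = 0xB010
s_3 = Round(s_2, k_2) = 0x3C23
s_4 = Round(s_3, k_3) = 0x4E4C
s_5 = Round(s_4, k_4) = 0x25CC
s_6 = Round(s_5, k_5) = 0x7593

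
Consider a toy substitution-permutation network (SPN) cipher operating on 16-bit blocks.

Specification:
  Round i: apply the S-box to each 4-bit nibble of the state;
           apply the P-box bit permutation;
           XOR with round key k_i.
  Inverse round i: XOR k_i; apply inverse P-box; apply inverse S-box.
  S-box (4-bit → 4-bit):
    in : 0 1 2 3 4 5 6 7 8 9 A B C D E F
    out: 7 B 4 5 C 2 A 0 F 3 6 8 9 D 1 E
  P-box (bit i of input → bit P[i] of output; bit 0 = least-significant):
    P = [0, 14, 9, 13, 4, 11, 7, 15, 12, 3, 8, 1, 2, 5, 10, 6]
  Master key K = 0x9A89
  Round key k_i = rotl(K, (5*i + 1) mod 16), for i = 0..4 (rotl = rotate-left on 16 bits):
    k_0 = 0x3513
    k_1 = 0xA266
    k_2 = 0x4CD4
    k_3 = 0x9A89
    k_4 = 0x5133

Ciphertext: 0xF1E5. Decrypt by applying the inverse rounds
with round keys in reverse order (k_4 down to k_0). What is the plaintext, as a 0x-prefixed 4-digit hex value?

s_0 = ciphertext = 0xF1E5
s_1 = InvRound(s_0, k_4) = 0xCBDB
s_2 = InvRound(s_1, k_3) = 0xBDE5
s_3 = InvRound(s_2, k_2) = 0x53C1
s_4 = InvRound(s_3, k_1) = 0x9D41
s_5 = InvRound(s_4, k_0) = 0xBB1B

0xBB1B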